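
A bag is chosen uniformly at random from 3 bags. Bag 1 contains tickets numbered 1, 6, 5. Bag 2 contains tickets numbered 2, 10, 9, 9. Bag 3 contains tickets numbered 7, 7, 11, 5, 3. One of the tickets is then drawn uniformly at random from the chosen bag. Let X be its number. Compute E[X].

181/30

E[X | bag 1] = (1+6+5)/3 = 4.
E[X | bag 2] = (2+10+9+9)/4 = 15/2.
E[X | bag 3] = (7+7+11+5+3)/5 = 33/5.
E[X] = (1/3)·(4) + (1/3)·(15/2) + (1/3)·(33/5) = 181/30.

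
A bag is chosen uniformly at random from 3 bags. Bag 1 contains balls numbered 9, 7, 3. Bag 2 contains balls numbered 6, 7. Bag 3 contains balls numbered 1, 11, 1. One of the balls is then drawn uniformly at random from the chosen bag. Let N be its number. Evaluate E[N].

103/18

E[N | bag 1] = (9+7+3)/3 = 19/3.
E[N | bag 2] = (6+7)/2 = 13/2.
E[N | bag 3] = (1+11+1)/3 = 13/3.
By the law of total expectation,
E[N] = (1/3)·(19/3) + (1/3)·(13/2) + (1/3)·(13/3) = 103/18.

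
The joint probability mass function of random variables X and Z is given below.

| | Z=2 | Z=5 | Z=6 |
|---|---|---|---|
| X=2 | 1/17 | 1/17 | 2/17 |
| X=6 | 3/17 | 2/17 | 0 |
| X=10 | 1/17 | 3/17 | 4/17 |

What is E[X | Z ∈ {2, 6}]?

P(Z ∈ {2, 6}) = 11/17.
Σ X·P over the event = 2·(1/17) + 2·(2/17) + 6·(3/17) + 10·(1/17) + 10·(4/17) = 74/17.
E[X | Z ∈ {2, 6}] = (74/17) / (11/17) = 74/11.

74/11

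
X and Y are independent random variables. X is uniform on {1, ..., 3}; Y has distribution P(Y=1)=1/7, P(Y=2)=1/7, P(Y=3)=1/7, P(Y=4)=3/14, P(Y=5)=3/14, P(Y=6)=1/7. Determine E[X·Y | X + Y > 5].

P(X + Y > 5) = 23/42.
Summing XY·P(x,y) over outcomes with X + Y > 5 gives 40/7.
E[X·Y | X + Y > 5] = (40/7) / (23/42) = 240/23.

240/23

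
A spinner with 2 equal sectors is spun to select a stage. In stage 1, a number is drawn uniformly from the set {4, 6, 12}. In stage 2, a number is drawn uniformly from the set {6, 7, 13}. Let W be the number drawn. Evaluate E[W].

8

E[W | stage 1] = (4+6+12)/3 = 22/3.
E[W | stage 2] = (6+7+13)/3 = 26/3.
By the law of total expectation,
E[W] = (1/2)·(22/3) + (1/2)·(26/3) = 8.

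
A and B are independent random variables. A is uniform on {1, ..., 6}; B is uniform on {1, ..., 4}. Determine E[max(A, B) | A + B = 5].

Outcomes with A + B = 5: (1,4), (2,3), (3,2), (4,1), each with probability 1/24.
E[max(A, B) | A + B = 5] = (4 + 3 + 3 + 4) / 4 = 7/2.

7/2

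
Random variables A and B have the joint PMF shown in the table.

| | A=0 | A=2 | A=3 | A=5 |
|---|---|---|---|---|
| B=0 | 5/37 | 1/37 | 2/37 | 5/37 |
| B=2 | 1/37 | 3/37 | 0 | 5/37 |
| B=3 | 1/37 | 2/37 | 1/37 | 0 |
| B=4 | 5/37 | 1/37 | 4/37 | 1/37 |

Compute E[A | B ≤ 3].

71/26

P(B ≤ 3) = 26/37.
Summing A·P(A=x,B=y) over the conditioning event gives 71/37.
E[A | B ≤ 3] = (71/37) / (26/37) = 71/26.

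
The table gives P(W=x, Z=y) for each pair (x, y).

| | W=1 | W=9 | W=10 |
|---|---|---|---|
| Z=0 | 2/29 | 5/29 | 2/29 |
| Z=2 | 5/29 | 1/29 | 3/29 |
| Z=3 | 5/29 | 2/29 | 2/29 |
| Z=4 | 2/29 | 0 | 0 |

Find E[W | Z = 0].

P(Z = 0) = 9/29.
Σ W·P over the event = 1·(2/29) + 9·(5/29) + 10·(2/29) = 67/29.
E[W | Z = 0] = (67/29) / (9/29) = 67/9.

67/9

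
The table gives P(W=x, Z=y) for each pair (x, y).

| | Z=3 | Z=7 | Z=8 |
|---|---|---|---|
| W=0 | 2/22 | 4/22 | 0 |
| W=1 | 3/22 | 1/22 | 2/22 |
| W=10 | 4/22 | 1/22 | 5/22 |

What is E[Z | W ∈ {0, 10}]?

P(W ∈ {0, 10}) = 8/11.
Summing Z·P(W=x,Z=y) over the conditioning event gives 93/22.
E[Z | W ∈ {0, 10}] = (93/22) / (8/11) = 93/16.

93/16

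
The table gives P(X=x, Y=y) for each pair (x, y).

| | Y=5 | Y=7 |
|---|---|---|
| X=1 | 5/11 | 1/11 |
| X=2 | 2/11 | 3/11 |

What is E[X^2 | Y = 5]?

P(Y = 5) = 7/11.
Summing X^2·P(X=x,Y=y) over the conditioning event gives 13/11.
E[X^2 | Y = 5] = (13/11) / (7/11) = 13/7.

13/7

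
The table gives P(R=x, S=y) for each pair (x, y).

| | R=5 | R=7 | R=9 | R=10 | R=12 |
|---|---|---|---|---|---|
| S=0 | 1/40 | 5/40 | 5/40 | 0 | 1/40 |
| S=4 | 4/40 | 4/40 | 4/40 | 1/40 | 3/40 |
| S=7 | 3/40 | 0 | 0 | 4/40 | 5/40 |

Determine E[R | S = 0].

P(S = 0) = 3/10.
Σ R·P over the event = 5·(1/40) + 7·(5/40) + 9·(5/40) + 12·(1/40) = 97/40.
E[R | S = 0] = (97/40) / (3/10) = 97/12.

97/12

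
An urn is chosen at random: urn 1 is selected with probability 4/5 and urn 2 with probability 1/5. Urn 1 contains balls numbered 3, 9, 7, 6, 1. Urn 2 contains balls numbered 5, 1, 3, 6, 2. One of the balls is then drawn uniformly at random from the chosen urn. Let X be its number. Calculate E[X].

121/25

E[X | urn 1] = (3+9+7+6+1)/5 = 26/5.
E[X | urn 2] = (5+1+3+6+2)/5 = 17/5.
By the law of total expectation,
E[X] = (4/5)·(26/5) + (1/5)·(17/5) = 121/25.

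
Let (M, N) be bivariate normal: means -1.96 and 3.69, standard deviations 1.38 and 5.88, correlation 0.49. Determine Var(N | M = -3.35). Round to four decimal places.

For a bivariate normal, Var(N | M=x) = σ_N²(1 − ρ²).
Var(N | M=-3.35) = (5.88)²·(1 − (0.49)²) = 34.5744·0.7599 = 26.2731.

26.2731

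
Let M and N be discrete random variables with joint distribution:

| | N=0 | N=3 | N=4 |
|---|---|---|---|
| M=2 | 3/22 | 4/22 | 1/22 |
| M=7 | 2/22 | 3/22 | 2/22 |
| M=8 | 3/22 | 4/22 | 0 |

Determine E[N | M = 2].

2

P(M = 2) = 4/11.
Σ N·P over the event = 0·(3/22) + 3·(4/22) + 4·(1/22) = 8/11.
E[N | M = 2] = (8/11) / (4/11) = 2.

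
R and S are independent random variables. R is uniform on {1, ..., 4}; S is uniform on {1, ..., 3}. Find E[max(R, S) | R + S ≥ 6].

Outcomes with R + S ≥ 6: (3,3), (4,2), (4,3), each with probability 1/12.
E[max(R, S) | R + S ≥ 6] = (3 + 4 + 4) / 3 = 11/3.

11/3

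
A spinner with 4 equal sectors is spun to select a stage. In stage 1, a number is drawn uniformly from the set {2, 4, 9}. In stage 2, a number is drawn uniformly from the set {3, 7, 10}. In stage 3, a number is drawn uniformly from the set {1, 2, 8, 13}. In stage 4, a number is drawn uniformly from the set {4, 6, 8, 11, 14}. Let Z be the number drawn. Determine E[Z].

197/30

E[Z | stage 1] = (2+4+9)/3 = 5.
E[Z | stage 2] = (3+7+10)/3 = 20/3.
E[Z | stage 3] = (1+2+8+13)/4 = 6.
E[Z | stage 4] = (4+6+8+11+14)/5 = 43/5.
E[Z] = (1/4)·(5) + (1/4)·(20/3) + (1/4)·(6) + (1/4)·(43/5) = 197/30.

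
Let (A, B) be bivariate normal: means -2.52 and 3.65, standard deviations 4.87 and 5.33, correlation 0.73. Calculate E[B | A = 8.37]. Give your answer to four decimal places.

12.3506

E[B | A=x] = μ_B + ρ(σ_B/σ_A)(x − μ_A) for jointly normal variables.
E[B | A=8.37] = 3.65 + (0.73)·(5.33/4.87)·(8.37 − (-2.52)) = 3.65 + (0.79895)·(10.89) = 12.3506.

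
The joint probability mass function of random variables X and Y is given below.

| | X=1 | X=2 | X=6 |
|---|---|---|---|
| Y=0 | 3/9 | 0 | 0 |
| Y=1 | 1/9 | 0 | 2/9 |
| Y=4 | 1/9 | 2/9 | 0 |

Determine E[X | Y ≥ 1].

3

P(Y ≥ 1) = 2/3.
Σ X·P over the event = 1·(1/9) + 1·(1/9) + 2·(2/9) + 6·(2/9) = 2.
E[X | Y ≥ 1] = (2) / (2/3) = 3.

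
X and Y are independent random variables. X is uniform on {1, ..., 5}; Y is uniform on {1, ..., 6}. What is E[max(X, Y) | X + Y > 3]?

P(X + Y > 3) = 9/10.
Summing max(X,Y)·P(x,y) over outcomes with X + Y > 3 gives 4.
E[max(X, Y) | X + Y > 3] = (4) / (9/10) = 40/9.

40/9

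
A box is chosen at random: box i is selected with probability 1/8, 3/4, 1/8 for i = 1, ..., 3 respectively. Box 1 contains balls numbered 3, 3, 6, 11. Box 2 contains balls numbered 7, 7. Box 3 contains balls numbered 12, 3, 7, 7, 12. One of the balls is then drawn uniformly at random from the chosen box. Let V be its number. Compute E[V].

E[V | box 1] = (3+3+6+11)/4 = 23/4.
E[V | box 2] = (7+7)/2 = 7.
E[V | box 3] = (12+3+7+7+12)/5 = 41/5.
By the law of total expectation,
E[V] = (1/8)·(23/4) + (3/4)·(7) + (1/8)·(41/5) = 1119/160.

1119/160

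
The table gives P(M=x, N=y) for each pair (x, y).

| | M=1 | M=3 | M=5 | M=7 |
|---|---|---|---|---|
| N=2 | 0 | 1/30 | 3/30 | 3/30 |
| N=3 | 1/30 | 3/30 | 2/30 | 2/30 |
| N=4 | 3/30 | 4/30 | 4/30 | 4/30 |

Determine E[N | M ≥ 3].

P(M ≥ 3) = 13/15.
Summing N·P(M=x,N=y) over the conditioning event gives 83/30.
E[N | M ≥ 3] = (83/30) / (13/15) = 83/26.

83/26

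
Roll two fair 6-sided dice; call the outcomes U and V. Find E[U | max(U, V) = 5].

Outcomes with max(U, V) = 5: (1,5), (2,5), (3,5), (4,5), (5,1), (5,2), (5,3), (5,4), (5,5), each with probability 1/36.
E[U | max(U, V) = 5] = (1 + 2 + 3 + 4 + 5 + 5 + 5 + 5 + 5) / 9 = 35/9.

35/9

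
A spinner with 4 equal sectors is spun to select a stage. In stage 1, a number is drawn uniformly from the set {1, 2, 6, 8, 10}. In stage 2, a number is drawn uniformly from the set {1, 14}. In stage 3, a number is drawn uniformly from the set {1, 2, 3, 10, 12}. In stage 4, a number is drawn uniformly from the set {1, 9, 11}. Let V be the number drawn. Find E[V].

E[V | stage 1] = (1+2+6+8+10)/5 = 27/5.
E[V | stage 2] = (1+14)/2 = 15/2.
E[V | stage 3] = (1+2+3+10+12)/5 = 28/5.
E[V | stage 4] = (1+9+11)/3 = 7.
By the law of total expectation,
E[V] = (1/4)·(27/5) + (1/4)·(15/2) + (1/4)·(28/5) + (1/4)·(7) = 51/8.

51/8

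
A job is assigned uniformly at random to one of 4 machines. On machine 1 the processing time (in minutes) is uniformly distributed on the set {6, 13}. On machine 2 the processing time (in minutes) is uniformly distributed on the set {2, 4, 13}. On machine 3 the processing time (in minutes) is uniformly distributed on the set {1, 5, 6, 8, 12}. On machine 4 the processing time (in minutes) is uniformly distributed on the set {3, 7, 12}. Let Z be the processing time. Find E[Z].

887/120

E[Z | machine 1] = (6+13)/2 = 19/2.
E[Z | machine 2] = (2+4+13)/3 = 19/3.
E[Z | machine 3] = (1+5+6+8+12)/5 = 32/5.
E[Z | machine 4] = (3+7+12)/3 = 22/3.
By the law of total expectation,
E[Z] = (1/4)·(19/2) + (1/4)·(19/3) + (1/4)·(32/5) + (1/4)·(22/3) = 887/120.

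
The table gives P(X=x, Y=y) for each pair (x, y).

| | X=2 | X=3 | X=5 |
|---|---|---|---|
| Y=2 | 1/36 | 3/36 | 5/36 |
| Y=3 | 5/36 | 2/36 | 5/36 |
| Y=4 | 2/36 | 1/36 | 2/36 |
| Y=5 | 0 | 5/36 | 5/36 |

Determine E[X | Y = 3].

P(Y = 3) = 1/3.
Σ X·P over the event = 2·(5/36) + 3·(2/36) + 5·(5/36) = 41/36.
E[X | Y = 3] = (41/36) / (1/3) = 41/12.

41/12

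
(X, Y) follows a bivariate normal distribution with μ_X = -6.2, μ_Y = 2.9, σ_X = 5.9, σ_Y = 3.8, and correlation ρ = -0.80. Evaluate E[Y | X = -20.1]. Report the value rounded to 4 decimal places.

For a bivariate normal, E[Y | X=x] = μ_Y + ρ·(σ_Y/σ_X)·(x − μ_X).
E[Y | X=-20.1] = 2.9 + (-0.80)·(3.8/5.9)·(-20.1 − (-6.2)) = 2.9 + (-0.51525)·(-13.9) = 10.0620.

10.0620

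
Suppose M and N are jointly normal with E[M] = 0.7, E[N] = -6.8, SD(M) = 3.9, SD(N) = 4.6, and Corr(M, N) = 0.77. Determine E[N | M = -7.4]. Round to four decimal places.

-14.1565

For a bivariate normal, E[N | M=x] = μ_N + ρ·(σ_N/σ_M)·(x − μ_M).
E[N | M=-7.4] = -6.8 + (0.77)·(4.6/3.9)·(-7.4 − (0.7)) = -6.8 + (0.90821)·(-8.1) = -14.1565.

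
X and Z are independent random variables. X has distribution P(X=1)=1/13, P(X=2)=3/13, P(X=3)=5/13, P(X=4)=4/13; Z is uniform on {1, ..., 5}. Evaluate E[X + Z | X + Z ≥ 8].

108/13

P(X + Z ≥ 8) = 1/5.
Summing (X+Z)·P(x,y) over outcomes with X + Z ≥ 8 gives 108/65.
E[X + Z | X + Z ≥ 8] = (108/65) / (1/5) = 108/13.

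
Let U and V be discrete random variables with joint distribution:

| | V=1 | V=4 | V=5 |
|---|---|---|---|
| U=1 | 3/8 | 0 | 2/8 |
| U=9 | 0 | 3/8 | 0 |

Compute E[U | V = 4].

9

P(V = 4) = 3/8.
Σ U·P over the event = 9·(3/8) = 27/8.
E[U | V = 4] = (27/8) / (3/8) = 9.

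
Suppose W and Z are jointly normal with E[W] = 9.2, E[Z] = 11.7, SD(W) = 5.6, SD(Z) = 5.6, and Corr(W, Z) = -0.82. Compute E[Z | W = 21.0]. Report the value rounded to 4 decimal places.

2.0240

For a bivariate normal, E[Z | W=x] = μ_Z + ρ·(σ_Z/σ_W)·(x − μ_W).
E[Z | W=21.0] = 11.7 + (-0.82)·(5.6/5.6)·(21.0 − (9.2)) = 11.7 + (-0.82)·(11.8) = 2.0240.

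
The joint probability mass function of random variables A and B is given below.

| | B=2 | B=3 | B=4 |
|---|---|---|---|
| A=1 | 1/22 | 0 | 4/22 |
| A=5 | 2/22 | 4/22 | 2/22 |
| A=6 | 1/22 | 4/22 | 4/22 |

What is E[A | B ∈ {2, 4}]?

P(B ∈ {2, 4}) = 7/11.
Σ A·P over the event = 1·(1/22) + 1·(4/22) + 5·(2/22) + 5·(2/22) + 6·(1/22) + 6·(4/22) = 5/2.
E[A | B ∈ {2, 4}] = (5/2) / (7/11) = 55/14.

55/14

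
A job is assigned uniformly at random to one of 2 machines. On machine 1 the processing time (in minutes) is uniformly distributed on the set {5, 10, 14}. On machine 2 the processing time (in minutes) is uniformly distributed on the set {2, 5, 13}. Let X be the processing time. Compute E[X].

49/6

E[X | machine 1] = (5+10+14)/3 = 29/3.
E[X | machine 2] = (2+5+13)/3 = 20/3.
By the law of total expectation,
E[X] = (1/2)·(29/3) + (1/2)·(20/3) = 49/6.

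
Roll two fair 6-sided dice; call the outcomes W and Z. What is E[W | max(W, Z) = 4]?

22/7

Outcomes with max(W, Z) = 4: (1,4), (2,4), (3,4), (4,1), (4,2), (4,3), (4,4), each with probability 1/36.
E[W | max(W, Z) = 4] = (1 + 2 + 3 + 4 + 4 + 4 + 4) / 7 = 22/7.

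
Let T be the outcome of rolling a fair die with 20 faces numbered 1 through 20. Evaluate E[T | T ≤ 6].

7/2

Given T ≤ 6, T is equally likely to be any of {1, 2, 3, 4, 5, 6}.
E[T | T ≤ 6] = (1 + 2 + 3 + 4 + 5 + 6) / 6 = 7/2.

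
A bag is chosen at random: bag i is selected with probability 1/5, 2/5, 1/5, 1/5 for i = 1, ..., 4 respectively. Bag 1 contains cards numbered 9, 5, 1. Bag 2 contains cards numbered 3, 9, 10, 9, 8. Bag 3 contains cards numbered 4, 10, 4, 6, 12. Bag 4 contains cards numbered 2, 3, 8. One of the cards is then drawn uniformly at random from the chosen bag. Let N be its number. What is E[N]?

482/75

E[N | bag 1] = (9+5+1)/3 = 5.
E[N | bag 2] = (3+9+10+9+8)/5 = 39/5.
E[N | bag 3] = (4+10+4+6+12)/5 = 36/5.
E[N | bag 4] = (2+3+8)/3 = 13/3.
E[N] = (1/5)·(5) + (2/5)·(39/5) + (1/5)·(36/5) + (1/5)·(13/3) = 482/75.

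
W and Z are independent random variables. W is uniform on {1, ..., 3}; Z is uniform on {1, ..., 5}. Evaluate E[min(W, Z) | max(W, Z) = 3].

Outcomes with max(W, Z) = 3: (1,3), (2,3), (3,1), (3,2), (3,3), each with probability 1/15.
E[min(W, Z) | max(W, Z) = 3] = (1 + 2 + 1 + 2 + 3) / 5 = 9/5.

9/5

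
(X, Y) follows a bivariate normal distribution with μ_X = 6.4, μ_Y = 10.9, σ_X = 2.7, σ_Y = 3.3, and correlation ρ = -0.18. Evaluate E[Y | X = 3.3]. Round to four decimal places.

The regression of Y on X has slope ρ·σ_Y/σ_X and passes through (μ_X, μ_Y).
E[Y | X=3.3] = 10.9 + (-0.18)·(3.3/2.7)·(3.3 − (6.4)) = 10.9 + (-0.22)·(-3.1) = 11.5820.

11.5820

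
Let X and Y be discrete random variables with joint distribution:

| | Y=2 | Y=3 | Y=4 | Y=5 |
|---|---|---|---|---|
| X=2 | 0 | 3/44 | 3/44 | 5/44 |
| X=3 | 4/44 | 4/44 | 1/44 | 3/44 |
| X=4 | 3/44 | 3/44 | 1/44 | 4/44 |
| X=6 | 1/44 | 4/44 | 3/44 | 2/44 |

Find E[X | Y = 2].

P(Y = 2) = 2/11.
Σ X·P over the event = 3·(4/44) + 4·(3/44) + 6·(1/44) = 15/22.
E[X | Y = 2] = (15/22) / (2/11) = 15/4.

15/4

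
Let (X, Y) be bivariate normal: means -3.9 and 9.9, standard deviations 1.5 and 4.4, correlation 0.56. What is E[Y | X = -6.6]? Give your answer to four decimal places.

For a bivariate normal, E[Y | X=x] = μ_Y + ρ·(σ_Y/σ_X)·(x − μ_X).
E[Y | X=-6.6] = 9.9 + (0.56)·(4.4/1.5)·(-6.6 − (-3.9)) = 9.9 + (1.64267)·(-2.7) = 5.4648.

5.4648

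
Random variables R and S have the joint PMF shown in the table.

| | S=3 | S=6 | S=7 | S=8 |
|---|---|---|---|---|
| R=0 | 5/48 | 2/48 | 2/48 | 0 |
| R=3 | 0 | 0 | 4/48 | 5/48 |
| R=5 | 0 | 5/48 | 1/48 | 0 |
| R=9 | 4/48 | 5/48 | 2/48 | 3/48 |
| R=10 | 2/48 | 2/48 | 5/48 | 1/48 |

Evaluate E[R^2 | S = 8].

388/9

P(S = 8) = 3/16.
Σ R^2·P over the event = 9·(5/48) + 81·(3/48) + 100·(1/48) = 97/12.
E[R^2 | S = 8] = (97/12) / (3/16) = 388/9.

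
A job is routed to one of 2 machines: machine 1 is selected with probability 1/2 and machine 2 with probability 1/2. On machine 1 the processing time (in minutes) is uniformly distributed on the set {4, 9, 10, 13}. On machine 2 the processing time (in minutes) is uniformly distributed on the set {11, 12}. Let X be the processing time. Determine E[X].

E[X | machine 1] = (4+9+10+13)/4 = 9.
E[X | machine 2] = (11+12)/2 = 23/2.
By the law of total expectation,
E[X] = (1/2)·(9) + (1/2)·(23/2) = 41/4.

41/4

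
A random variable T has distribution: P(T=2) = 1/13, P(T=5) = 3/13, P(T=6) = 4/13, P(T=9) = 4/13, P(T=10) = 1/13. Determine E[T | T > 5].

70/9

P(T > 5) = 9/13.
Σ over the event: 6·4/13 + 9·4/13 + 10·1/13 = 70/13.
E[T | T > 5] = (70/13) / (9/13) = 70/9.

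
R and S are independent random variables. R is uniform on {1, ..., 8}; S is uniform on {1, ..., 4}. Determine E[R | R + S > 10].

Outcomes with R + S > 10: (7,4), (8,3), (8,4), each with probability 1/32.
E[R | R + S > 10] = (7 + 8 + 8) / 3 = 23/3.

23/3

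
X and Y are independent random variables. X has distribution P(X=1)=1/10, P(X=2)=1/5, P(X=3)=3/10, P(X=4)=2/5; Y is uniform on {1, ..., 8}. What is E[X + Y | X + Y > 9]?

43/4

P(X + Y > 9) = 1/4.
Summing (X+Y)·P(x,y) over outcomes with X + Y > 9 gives 43/16.
E[X + Y | X + Y > 9] = (43/16) / (1/4) = 43/4.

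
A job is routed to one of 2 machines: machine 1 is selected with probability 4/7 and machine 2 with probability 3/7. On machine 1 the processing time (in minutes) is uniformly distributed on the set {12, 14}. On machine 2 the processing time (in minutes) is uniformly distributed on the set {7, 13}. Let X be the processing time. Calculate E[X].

82/7

E[X | machine 1] = (12+14)/2 = 13.
E[X | machine 2] = (7+13)/2 = 10.
By the law of total expectation,
E[X] = (4/7)·(13) + (3/7)·(10) = 82/7.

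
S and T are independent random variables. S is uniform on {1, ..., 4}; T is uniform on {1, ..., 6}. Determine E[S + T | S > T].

Outcomes with S > T: (2,1), (3,1), (3,2), (4,1), (4,2), (4,3), each with probability 1/24.
E[S + T | S > T] = (3 + 4 + 5 + 5 + 6 + 7) / 6 = 5.

5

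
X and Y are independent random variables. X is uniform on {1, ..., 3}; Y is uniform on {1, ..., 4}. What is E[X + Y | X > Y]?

4

Outcomes with X > Y: (2,1), (3,1), (3,2), each with probability 1/12.
E[X + Y | X > Y] = (3 + 4 + 5) / 3 = 4.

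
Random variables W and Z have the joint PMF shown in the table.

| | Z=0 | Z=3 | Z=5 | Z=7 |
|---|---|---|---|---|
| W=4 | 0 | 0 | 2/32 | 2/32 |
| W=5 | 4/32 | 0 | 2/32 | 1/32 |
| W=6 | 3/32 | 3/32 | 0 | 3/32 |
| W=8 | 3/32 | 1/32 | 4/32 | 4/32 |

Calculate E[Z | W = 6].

P(W = 6) = 9/32.
Summing Z·P(W=x,Z=y) over the conditioning event gives 15/16.
E[Z | W = 6] = (15/16) / (9/32) = 10/3.

10/3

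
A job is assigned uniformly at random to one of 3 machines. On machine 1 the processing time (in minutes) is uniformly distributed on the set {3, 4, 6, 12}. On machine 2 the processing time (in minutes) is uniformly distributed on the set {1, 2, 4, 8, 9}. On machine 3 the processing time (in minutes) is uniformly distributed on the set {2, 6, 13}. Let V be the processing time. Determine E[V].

361/60

E[V | machine 1] = (3+4+6+12)/4 = 25/4.
E[V | machine 2] = (1+2+4+8+9)/5 = 24/5.
E[V | machine 3] = (2+6+13)/3 = 7.
E[V] = (1/3)·(25/4) + (1/3)·(24/5) + (1/3)·(7) = 361/60.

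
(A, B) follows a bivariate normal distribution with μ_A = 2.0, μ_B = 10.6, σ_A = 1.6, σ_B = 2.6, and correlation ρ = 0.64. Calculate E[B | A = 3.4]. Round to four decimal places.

E[B | A=x] = μ_B + ρ(σ_B/σ_A)(x − μ_A) for jointly normal variables.
E[B | A=3.4] = 10.6 + (0.64)·(2.6/1.6)·(3.4 − (2.0)) = 10.6 + (1.04)·(1.4) = 12.0560.

12.0560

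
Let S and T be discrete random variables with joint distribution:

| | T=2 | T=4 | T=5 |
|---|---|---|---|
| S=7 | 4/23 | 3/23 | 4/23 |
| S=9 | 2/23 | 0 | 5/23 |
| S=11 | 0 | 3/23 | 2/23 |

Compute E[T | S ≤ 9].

P(S ≤ 9) = 18/23.
Σ T·P over the event = 2·(4/23) + 4·(3/23) + 5·(4/23) + 2·(2/23) + 5·(5/23) = 3.
E[T | S ≤ 9] = (3) / (18/23) = 23/6.

23/6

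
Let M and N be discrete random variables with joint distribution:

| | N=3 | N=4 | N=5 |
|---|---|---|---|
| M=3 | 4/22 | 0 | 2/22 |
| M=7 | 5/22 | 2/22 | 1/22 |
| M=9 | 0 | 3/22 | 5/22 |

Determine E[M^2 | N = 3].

281/9

P(N = 3) = 9/22.
Σ M^2·P over the event = 9·(4/22) + 49·(5/22) = 281/22.
E[M^2 | N = 3] = (281/22) / (9/22) = 281/9.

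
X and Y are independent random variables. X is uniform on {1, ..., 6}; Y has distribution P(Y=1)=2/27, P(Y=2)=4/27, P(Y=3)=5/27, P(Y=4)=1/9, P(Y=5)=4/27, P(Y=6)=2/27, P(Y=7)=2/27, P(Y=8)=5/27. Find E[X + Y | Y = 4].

15/2

P(Y = 4) = 1/9.
Summing (X+Y)·P(x,y) over outcomes with Y = 4 gives 5/6.
E[X + Y | Y = 4] = (5/6) / (1/9) = 15/2.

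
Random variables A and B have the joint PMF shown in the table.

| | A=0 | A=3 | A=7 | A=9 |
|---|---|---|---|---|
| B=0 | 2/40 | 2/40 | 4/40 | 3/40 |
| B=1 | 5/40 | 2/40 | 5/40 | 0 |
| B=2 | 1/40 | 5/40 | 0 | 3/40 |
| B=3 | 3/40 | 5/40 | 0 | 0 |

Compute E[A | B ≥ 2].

57/17

P(B ≥ 2) = 17/40.
Σ A·P over the event = 0·(1/40) + 0·(3/40) + 3·(5/40) + 3·(5/40) + 9·(3/40) = 57/40.
E[A | B ≥ 2] = (57/40) / (17/40) = 57/17.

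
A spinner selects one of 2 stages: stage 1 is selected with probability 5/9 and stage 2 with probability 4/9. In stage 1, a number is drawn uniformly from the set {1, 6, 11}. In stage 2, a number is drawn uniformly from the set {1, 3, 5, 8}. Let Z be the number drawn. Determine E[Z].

47/9

E[Z | stage 1] = (1+6+11)/3 = 6.
E[Z | stage 2] = (1+3+5+8)/4 = 17/4.
By the law of total expectation,
E[Z] = (5/9)·(6) + (4/9)·(17/4) = 47/9.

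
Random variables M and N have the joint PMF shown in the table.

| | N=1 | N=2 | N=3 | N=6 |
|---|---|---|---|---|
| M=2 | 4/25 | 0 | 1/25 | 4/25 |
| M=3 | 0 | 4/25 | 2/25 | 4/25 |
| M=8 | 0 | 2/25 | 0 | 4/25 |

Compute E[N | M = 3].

P(M = 3) = 2/5.
Σ N·P over the event = 2·(4/25) + 3·(2/25) + 6·(4/25) = 38/25.
E[N | M = 3] = (38/25) / (2/5) = 19/5.

19/5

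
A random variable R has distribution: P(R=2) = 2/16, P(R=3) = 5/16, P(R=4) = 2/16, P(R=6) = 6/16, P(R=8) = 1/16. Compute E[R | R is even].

56/11

P(R is even) = 11/16.
Σ over the event: 2·1/8 + 4·1/8 + 6·3/8 + 8·1/16 = 7/2.
E[R | R is even] = (7/2) / (11/16) = 56/11.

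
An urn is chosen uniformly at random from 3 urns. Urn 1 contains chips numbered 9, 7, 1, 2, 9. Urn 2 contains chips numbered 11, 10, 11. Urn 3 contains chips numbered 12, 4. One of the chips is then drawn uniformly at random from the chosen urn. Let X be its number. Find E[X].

E[X | urn 1] = (9+7+1+2+9)/5 = 28/5.
E[X | urn 2] = (11+10+11)/3 = 32/3.
E[X | urn 3] = (12+4)/2 = 8.
By the law of total expectation,
E[X] = (1/3)·(28/5) + (1/3)·(32/3) + (1/3)·(8) = 364/45.

364/45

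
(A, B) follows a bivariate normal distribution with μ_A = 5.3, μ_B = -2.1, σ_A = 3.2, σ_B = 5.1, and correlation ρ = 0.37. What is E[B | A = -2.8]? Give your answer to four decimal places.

E[B | A=x] = μ_B + ρ(σ_B/σ_A)(x − μ_A) for jointly normal variables.
E[B | A=-2.8] = -2.1 + (0.37)·(5.1/3.2)·(-2.8 − (5.3)) = -2.1 + (0.58969)·(-8.1) = -6.8765.

-6.8765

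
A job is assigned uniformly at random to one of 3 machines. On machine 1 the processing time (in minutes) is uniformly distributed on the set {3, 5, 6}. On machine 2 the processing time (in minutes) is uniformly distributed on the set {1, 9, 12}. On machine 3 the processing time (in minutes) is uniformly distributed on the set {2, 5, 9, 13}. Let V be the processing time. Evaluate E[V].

77/12

E[V | machine 1] = (3+5+6)/3 = 14/3.
E[V | machine 2] = (1+9+12)/3 = 22/3.
E[V | machine 3] = (2+5+9+13)/4 = 29/4.
By the law of total expectation,
E[V] = (1/3)·(14/3) + (1/3)·(22/3) + (1/3)·(29/4) = 77/12.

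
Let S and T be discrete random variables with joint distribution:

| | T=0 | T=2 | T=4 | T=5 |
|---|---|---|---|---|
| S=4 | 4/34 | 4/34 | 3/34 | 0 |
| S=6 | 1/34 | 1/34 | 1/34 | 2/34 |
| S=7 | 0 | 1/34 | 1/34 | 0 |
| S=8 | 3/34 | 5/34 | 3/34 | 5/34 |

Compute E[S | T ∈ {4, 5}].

P(T ∈ {4, 5}) = 15/34.
Σ S·P over the event = 4·(3/34) + 6·(1/34) + 6·(2/34) + 7·(1/34) + 8·(3/34) + 8·(5/34) = 101/34.
E[S | T ∈ {4, 5}] = (101/34) / (15/34) = 101/15.

101/15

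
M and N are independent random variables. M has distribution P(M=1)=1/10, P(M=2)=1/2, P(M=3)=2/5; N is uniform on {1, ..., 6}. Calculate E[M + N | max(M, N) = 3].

P(max(M, N) = 3) = 3/10.
Summing (M+N)·P(x,y) over outcomes with max(M, N) = 3 gives 89/60.
E[M + N | max(M, N) = 3] = (89/60) / (3/10) = 89/18.

89/18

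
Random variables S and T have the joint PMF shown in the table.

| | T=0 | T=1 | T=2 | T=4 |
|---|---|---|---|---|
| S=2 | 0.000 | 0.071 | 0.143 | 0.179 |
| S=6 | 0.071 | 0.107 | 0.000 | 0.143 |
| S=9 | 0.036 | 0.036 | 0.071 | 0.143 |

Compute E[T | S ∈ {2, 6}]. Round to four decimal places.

2.4538

P(S ∈ {2, 6}) = 0.714.
Σ T·P over the event = 1·(0.071) + 2·(0.143) + 4·(0.179) + 0·(0.071) + 1·(0.107) + 4·(0.143) = 1.752.
E[T | S ∈ {2, 6}] = (1.752) / (0.714) = 2.4538.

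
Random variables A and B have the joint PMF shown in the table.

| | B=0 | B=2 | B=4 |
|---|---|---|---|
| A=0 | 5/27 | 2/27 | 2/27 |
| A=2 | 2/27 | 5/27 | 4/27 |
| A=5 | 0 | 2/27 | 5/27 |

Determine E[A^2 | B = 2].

P(B = 2) = 1/3.
Σ A^2·P over the event = 0·(2/27) + 4·(5/27) + 25·(2/27) = 70/27.
E[A^2 | B = 2] = (70/27) / (1/3) = 70/9.

70/9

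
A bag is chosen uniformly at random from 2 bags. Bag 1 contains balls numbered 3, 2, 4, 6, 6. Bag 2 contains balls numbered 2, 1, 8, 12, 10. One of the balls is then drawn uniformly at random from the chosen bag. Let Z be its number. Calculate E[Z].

27/5

E[Z | bag 1] = (3+2+4+6+6)/5 = 21/5.
E[Z | bag 2] = (2+1+8+12+10)/5 = 33/5.
By the law of total expectation,
E[Z] = (1/2)·(21/5) + (1/2)·(33/5) = 27/5.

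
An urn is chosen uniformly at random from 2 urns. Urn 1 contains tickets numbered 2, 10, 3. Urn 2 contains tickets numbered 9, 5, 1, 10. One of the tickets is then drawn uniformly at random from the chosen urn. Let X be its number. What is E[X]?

45/8

E[X | urn 1] = (2+10+3)/3 = 5.
E[X | urn 2] = (9+5+1+10)/4 = 25/4.
By the law of total expectation,
E[X] = (1/2)·(5) + (1/2)·(25/4) = 45/8.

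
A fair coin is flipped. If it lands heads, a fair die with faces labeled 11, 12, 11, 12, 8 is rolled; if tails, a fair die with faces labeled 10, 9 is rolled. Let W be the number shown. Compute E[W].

203/20

E[W | heads] = (11+12+11+12+8)/5 = 54/5.
E[W | tails] = (10+9)/2 = 19/2.
By the law of total expectation,
E[W] = (1/2)·(54/5) + (1/2)·(19/2) = 203/20.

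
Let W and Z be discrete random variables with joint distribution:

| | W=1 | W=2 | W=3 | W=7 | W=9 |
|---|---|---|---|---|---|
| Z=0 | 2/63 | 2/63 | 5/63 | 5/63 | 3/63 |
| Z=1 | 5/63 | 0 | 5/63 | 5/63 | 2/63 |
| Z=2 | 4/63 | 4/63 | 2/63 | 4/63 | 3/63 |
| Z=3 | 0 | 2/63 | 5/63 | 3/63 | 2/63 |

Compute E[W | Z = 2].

73/17

P(Z = 2) = 17/63.
Σ W·P over the event = 1·(4/63) + 2·(4/63) + 3·(2/63) + 7·(4/63) + 9·(3/63) = 73/63.
E[W | Z = 2] = (73/63) / (17/63) = 73/17.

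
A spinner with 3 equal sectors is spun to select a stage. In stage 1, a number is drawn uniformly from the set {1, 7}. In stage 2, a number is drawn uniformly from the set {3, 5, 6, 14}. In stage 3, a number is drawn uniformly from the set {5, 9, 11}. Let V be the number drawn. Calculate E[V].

E[V | stage 1] = (1+7)/2 = 4.
E[V | stage 2] = (3+5+6+14)/4 = 7.
E[V | stage 3] = (5+9+11)/3 = 25/3.
By the law of total expectation,
E[V] = (1/3)·(4) + (1/3)·(7) + (1/3)·(25/3) = 58/9.

58/9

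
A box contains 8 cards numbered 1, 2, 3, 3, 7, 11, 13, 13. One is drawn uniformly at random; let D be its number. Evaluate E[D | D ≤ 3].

9/4

P(D ≤ 3) = 1/2.
Σ over the event: 1·1/8 + 2·1/8 + 3·1/4 = 9/8.
E[D | D ≤ 3] = (9/8) / (1/2) = 9/4.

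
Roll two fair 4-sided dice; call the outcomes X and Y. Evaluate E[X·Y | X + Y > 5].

Outcomes with X + Y > 5: (2,4), (3,3), (3,4), (4,2), (4,3), (4,4), each with probability 1/16.
E[X·Y | X + Y > 5] = (8 + 9 + 12 + 8 + 12 + 16) / 6 = 65/6.

65/6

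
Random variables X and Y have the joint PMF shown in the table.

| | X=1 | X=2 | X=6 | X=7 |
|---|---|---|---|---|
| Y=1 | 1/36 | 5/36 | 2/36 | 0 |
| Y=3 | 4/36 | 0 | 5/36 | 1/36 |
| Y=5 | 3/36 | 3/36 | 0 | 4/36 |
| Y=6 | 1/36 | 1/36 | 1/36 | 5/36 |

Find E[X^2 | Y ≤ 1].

P(Y ≤ 1) = 2/9.
Σ X^2·P over the event = 1·(1/36) + 4·(5/36) + 36·(2/36) = 31/12.
E[X^2 | Y ≤ 1] = (31/12) / (2/9) = 93/8.

93/8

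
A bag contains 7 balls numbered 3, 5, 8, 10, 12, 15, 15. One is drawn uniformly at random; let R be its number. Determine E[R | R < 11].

P(R < 11) = 4/7.
Σ over the event: 3·1/7 + 5·1/7 + 8·1/7 + 10·1/7 = 26/7.
E[R | R < 11] = (26/7) / (4/7) = 13/2.

13/2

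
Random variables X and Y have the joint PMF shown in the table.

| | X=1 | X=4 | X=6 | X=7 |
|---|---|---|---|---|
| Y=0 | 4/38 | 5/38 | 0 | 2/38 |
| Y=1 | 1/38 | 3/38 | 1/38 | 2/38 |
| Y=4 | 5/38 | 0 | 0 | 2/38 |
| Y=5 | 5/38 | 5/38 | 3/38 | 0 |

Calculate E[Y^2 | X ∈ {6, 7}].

11

P(X ∈ {6, 7}) = 5/19.
Σ Y^2·P over the event = 1·(1/38) + 25·(3/38) + 0·(2/38) + 1·(2/38) + 16·(2/38) = 55/19.
E[Y^2 | X ∈ {6, 7}] = (55/19) / (5/19) = 11.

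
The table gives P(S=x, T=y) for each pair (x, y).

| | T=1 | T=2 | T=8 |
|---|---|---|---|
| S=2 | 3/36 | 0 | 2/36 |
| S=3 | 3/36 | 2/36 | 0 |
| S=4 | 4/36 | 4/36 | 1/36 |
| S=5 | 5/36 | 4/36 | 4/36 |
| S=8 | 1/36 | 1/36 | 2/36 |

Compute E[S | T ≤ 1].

4

P(T ≤ 1) = 4/9.
Summing S·P(S=x,T=y) over the conditioning event gives 16/9.
E[S | T ≤ 1] = (16/9) / (4/9) = 4.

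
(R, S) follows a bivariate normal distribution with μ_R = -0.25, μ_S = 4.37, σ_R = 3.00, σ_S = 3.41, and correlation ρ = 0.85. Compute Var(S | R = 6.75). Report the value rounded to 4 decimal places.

3.2268

Var(S | R=x) = (1 − ρ²)·σ_S².
Var(S | R=6.75) = (3.41)²·(1 − (0.85)²) = 11.6281·0.2775 = 3.2268.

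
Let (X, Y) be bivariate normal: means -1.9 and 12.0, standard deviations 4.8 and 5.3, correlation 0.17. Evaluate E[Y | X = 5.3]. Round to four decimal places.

13.3515

For a bivariate normal, E[Y | X=x] = μ_Y + ρ·(σ_Y/σ_X)·(x − μ_X).
E[Y | X=5.3] = 12.0 + (0.17)·(5.3/4.8)·(5.3 − (-1.9)) = 12.0 + (0.18771)·(7.2) = 13.3515.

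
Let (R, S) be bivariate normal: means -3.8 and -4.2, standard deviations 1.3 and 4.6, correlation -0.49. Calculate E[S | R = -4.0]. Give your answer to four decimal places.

For a bivariate normal, E[S | R=x] = μ_S + ρ·(σ_S/σ_R)·(x − μ_R).
E[S | R=-4.0] = -4.2 + (-0.49)·(4.6/1.3)·(-4.0 − (-3.8)) = -4.2 + (-1.7338)·(-0.2) = -3.8532.

-3.8532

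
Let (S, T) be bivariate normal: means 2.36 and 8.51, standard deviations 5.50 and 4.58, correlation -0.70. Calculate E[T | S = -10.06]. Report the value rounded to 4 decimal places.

15.7497

For a bivariate normal, E[T | S=x] = μ_T + ρ·(σ_T/σ_S)·(x − μ_S).
E[T | S=-10.06] = 8.51 + (-0.70)·(4.58/5.50)·(-10.06 − (2.36)) = 8.51 + (-0.58291)·(-12.42) = 15.7497.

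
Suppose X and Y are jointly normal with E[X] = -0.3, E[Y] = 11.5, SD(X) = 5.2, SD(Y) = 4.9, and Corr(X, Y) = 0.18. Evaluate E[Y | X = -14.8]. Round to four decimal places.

9.0406

The regression of Y on X has slope ρ·σ_Y/σ_X and passes through (μ_X, μ_Y).
E[Y | X=-14.8] = 11.5 + (0.18)·(4.9/5.2)·(-14.8 − (-0.3)) = 11.5 + (0.169615)·(-14.5) = 9.0406.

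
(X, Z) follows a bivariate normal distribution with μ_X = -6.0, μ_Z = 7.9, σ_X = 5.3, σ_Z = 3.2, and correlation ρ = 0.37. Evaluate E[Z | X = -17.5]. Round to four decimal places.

5.3309

For a bivariate normal, E[Z | X=x] = μ_Z + ρ·(σ_Z/σ_X)·(x − μ_X).
E[Z | X=-17.5] = 7.9 + (0.37)·(3.2/5.3)·(-17.5 − (-6.0)) = 7.9 + (0.2234)·(-11.5) = 5.3309.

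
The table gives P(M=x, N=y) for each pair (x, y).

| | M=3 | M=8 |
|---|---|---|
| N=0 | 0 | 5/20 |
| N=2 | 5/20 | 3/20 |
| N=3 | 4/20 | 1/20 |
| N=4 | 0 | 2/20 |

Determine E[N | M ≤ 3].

P(M ≤ 3) = 9/20.
Summing N·P(M=x,N=y) over the conditioning event gives 11/10.
E[N | M ≤ 3] = (11/10) / (9/20) = 22/9.

22/9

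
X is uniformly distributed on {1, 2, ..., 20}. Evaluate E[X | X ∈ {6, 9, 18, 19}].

P(X ∈ {6, 9, 18, 19}) = 1/5.
Σ over the event: 6·1/20 + 9·1/20 + 18·1/20 + 19·1/20 = 13/5.
E[X | X ∈ {6, 9, 18, 19}] = (13/5) / (1/5) = 13.

13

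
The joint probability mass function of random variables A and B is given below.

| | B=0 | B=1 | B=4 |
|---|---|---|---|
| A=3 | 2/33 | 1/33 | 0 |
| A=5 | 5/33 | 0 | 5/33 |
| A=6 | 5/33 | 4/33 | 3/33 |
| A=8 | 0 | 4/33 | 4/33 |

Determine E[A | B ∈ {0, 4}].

P(B ∈ {0, 4}) = 8/11.
Σ A·P over the event = 3·(2/33) + 5·(5/33) + 5·(5/33) + 6·(5/33) + 6·(3/33) + 8·(4/33) = 136/33.
E[A | B ∈ {0, 4}] = (136/33) / (8/11) = 17/3.

17/3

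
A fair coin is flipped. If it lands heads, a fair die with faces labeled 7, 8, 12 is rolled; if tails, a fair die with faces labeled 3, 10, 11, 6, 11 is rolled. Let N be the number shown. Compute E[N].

43/5

E[N | heads] = (7+8+12)/3 = 9.
E[N | tails] = (3+10+11+6+11)/5 = 41/5.
E[N] = (1/2)·(9) + (1/2)·(41/5) = 43/5.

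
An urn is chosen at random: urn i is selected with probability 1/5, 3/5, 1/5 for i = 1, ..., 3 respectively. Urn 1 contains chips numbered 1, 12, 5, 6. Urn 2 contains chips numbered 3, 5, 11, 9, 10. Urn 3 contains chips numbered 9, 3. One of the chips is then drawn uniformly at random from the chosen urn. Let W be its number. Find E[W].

174/25

E[W | urn 1] = (1+12+5+6)/4 = 6.
E[W | urn 2] = (3+5+11+9+10)/5 = 38/5.
E[W | urn 3] = (9+3)/2 = 6.
By the law of total expectation,
E[W] = (1/5)·(6) + (3/5)·(38/5) + (1/5)·(6) = 174/25.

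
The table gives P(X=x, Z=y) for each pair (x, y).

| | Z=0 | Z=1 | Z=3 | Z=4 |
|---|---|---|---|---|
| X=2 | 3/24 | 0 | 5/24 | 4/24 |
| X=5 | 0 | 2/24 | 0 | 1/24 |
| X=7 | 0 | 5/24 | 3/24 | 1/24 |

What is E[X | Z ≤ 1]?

51/10

P(Z ≤ 1) = 5/12.
Σ X·P over the event = 2·(3/24) + 5·(2/24) + 7·(5/24) = 17/8.
E[X | Z ≤ 1] = (17/8) / (5/12) = 51/10.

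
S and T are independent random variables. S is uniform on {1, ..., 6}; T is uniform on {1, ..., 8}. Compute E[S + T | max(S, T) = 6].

102/11

P(max(S, T) = 6) = 11/48.
Summing (S+T)·P(x,y) over outcomes with max(S, T) = 6 gives 17/8.
E[S + T | max(S, T) = 6] = (17/8) / (11/48) = 102/11.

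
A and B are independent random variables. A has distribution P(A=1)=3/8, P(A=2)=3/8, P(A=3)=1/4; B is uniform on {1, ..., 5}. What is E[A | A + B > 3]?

63/31

P(A + B > 3) = 31/40.
Summing A·P(x,y) over outcomes with A + B > 3 gives 63/40.
E[A | A + B > 3] = (63/40) / (31/40) = 63/31.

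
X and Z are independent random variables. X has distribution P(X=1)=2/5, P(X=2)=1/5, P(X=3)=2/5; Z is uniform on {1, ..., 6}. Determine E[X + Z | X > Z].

21/5

P(X > Z) = 1/6.
Summing (X+Z)·P(x,y) over outcomes with X > Z gives 7/10.
E[X + Z | X > Z] = (7/10) / (1/6) = 21/5.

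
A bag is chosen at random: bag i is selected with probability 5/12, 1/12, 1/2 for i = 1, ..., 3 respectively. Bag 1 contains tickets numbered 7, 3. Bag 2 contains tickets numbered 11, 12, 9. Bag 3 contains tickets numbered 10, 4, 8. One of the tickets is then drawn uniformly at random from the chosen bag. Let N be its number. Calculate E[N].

239/36

E[N | bag 1] = (7+3)/2 = 5.
E[N | bag 2] = (11+12+9)/3 = 32/3.
E[N | bag 3] = (10+4+8)/3 = 22/3.
By the law of total expectation,
E[N] = (5/12)·(5) + (1/12)·(32/3) + (1/2)·(22/3) = 239/36.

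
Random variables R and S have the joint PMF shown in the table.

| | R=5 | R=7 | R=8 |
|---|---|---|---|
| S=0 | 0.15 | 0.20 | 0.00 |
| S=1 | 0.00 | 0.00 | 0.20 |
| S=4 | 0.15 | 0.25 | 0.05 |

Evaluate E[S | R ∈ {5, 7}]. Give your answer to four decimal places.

2.1333

P(R ∈ {5, 7}) = 0.75.
Σ S·P over the event = 0·(0.15) + 4·(0.15) + 0·(0.20) + 4·(0.25) = 1.60.
E[S | R ∈ {5, 7}] = (1.60) / (0.75) = 2.1333.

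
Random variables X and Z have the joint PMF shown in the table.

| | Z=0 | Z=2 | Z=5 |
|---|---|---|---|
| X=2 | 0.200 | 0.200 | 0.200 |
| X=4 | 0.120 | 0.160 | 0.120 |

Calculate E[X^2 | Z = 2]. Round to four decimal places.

P(Z = 2) = 0.360.
Σ X^2·P over the event = 4·(0.200) + 16·(0.160) = 3.360.
E[X^2 | Z = 2] = (3.360) / (0.360) = 9.3333.

9.3333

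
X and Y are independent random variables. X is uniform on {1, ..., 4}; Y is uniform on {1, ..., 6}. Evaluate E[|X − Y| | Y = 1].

3/2

Outcomes with Y = 1: (1,1), (2,1), (3,1), (4,1), each with probability 1/24.
E[|X − Y| | Y = 1] = (0 + 1 + 2 + 3) / 4 = 3/2.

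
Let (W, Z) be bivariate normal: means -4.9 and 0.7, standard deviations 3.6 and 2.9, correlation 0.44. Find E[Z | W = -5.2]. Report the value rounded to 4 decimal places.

0.5937

E[Z | W=x] = μ_Z + ρ(σ_Z/σ_W)(x − μ_W) for jointly normal variables.
E[Z | W=-5.2] = 0.7 + (0.44)·(2.9/3.6)·(-5.2 − (-4.9)) = 0.7 + (0.35444)·(-0.3) = 0.5937.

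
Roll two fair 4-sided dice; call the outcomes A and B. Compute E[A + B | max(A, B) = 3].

Outcomes with max(A, B) = 3: (1,3), (2,3), (3,1), (3,2), (3,3), each with probability 1/16.
E[A + B | max(A, B) = 3] = (4 + 5 + 4 + 5 + 6) / 5 = 24/5.

24/5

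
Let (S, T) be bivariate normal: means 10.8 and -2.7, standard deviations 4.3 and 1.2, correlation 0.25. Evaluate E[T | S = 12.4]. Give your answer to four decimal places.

-2.5884

The regression of T on S has slope ρ·σ_T/σ_S and passes through (μ_S, μ_T).
E[T | S=12.4] = -2.7 + (0.25)·(1.2/4.3)·(12.4 − (10.8)) = -2.7 + (0.069767)·(1.6) = -2.5884.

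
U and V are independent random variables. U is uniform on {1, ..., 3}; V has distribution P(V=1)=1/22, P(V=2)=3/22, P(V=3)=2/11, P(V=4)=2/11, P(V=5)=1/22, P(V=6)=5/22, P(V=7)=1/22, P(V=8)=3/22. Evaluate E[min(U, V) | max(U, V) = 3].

P(max(U, V) = 3) = 8/33.
Summing min(U,V)·P(x,y) over outcomes with max(U, V) = 3 gives 31/66.
E[min(U, V) | max(U, V) = 3] = (31/66) / (8/33) = 31/16.

31/16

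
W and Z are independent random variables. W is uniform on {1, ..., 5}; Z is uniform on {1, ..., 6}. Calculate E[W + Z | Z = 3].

Outcomes with Z = 3: (1,3), (2,3), (3,3), (4,3), (5,3), each with probability 1/30.
E[W + Z | Z = 3] = (4 + 5 + 6 + 7 + 8) / 5 = 6.

6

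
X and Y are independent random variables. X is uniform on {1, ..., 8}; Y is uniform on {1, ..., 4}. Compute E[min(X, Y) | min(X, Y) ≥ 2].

59/21

P(min(X, Y) ≥ 2) = 21/32.
Summing min(X,Y)·P(x,y) over outcomes with min(X, Y) ≥ 2 gives 59/32.
E[min(X, Y) | min(X, Y) ≥ 2] = (59/32) / (21/32) = 59/21.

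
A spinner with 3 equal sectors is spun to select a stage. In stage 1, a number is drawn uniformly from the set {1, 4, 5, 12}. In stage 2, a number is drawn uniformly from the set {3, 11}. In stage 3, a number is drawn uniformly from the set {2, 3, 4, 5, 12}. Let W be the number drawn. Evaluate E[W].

E[W | stage 1] = (1+4+5+12)/4 = 11/2.
E[W | stage 2] = (3+11)/2 = 7.
E[W | stage 3] = (2+3+4+5+12)/5 = 26/5.
By the law of total expectation,
E[W] = (1/3)·(11/2) + (1/3)·(7) + (1/3)·(26/5) = 59/10.

59/10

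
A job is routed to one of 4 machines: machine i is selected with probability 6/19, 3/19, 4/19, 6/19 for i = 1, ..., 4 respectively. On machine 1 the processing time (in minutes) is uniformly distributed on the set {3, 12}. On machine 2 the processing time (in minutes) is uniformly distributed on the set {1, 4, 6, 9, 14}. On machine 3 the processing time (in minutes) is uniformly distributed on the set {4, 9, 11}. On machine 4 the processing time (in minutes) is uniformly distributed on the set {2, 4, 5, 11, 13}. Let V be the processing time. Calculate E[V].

E[V | machine 1] = (3+12)/2 = 15/2.
E[V | machine 2] = (1+4+6+9+14)/5 = 34/5.
E[V | machine 3] = (4+9+11)/3 = 8.
E[V | machine 4] = (2+4+5+11+13)/5 = 7.
By the law of total expectation,
E[V] = (6/19)·(15/2) + (3/19)·(34/5) + (4/19)·(8) + (6/19)·(7) = 697/95.

697/95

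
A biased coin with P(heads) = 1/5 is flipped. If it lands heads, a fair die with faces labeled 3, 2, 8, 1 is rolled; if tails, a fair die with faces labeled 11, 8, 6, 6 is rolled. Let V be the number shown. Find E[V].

E[V | heads] = (3+2+8+1)/4 = 7/2.
E[V | tails] = (11+8+6+6)/4 = 31/4.
E[V] = (1/5)·(7/2) + (4/5)·(31/4) = 69/10.

69/10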